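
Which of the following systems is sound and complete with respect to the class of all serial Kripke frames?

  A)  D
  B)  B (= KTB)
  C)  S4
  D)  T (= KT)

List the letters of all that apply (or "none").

A

(A) D is determined by exactly this class.
(B) B (= KTB) is determined by the class of reflexive and symmetric frames.
(C) S4 is determined by the class of reflexive and transitive frames.
(D) T (= KT) is determined by the class of reflexive frames.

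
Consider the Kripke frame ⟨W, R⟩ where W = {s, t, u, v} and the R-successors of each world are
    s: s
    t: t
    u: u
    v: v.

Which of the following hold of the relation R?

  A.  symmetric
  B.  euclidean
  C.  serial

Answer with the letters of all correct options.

A, B, C

(A) symmetric: every R-edge is matched by its reverse.
(B) euclidean: any two R-successors of the same world are R-related.
(C) serial: every world has an R-successor.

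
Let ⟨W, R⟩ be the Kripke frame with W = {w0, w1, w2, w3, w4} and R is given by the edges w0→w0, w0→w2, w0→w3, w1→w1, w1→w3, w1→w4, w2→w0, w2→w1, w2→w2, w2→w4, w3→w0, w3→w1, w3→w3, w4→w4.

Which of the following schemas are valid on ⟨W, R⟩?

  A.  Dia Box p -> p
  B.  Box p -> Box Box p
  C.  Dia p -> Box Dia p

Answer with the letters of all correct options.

none

R is not symmetric: w1 R w4 but not w4 R w1.
R is not transitive: w0 R w2 and w2 R w1 but not w0 R w1.
R is not euclidean: w0 R w2 and w0 R w3 but not w2 R w3.
(A) the dual of axiom B: valid iff R is symmetric. R is not symmetric — not valid.
(B) Box p -> Box Box p (axiom 4) characterises the transitive frames. R is not transitive — not valid.
(C) Dia p -> Box Dia p is axiom 5; it is valid on a frame exactly when R is euclidean. R is not euclidean, so not valid.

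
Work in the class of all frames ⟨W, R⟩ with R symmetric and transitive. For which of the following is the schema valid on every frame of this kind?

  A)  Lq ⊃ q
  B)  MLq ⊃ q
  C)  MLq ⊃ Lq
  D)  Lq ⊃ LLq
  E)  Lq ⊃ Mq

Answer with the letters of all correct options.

B, C, D

A symmetric transitive relation is euclidean (uRv and uRw give vRu by symmetry, then vRw by transitivity).
(A) axiom T: valid iff R is reflexive. Such an R need not be reflexive — not valid.
(B) MLq ⊃ q is the dual of axiom B, which corresponds to symmetry. Every such R is symmetric — valid.
(C) MLq ⊃ Lq is the dual of axiom 5, which corresponds to the euclidean property. Every such R is euclidean — valid.
(D) axiom 4: valid iff R is transitive. Every such R is transitive — valid.
(E) Lq ⊃ Mq is axiom D; it is valid on a frame exactly when R is serial. Such an R need not be serial, so not valid.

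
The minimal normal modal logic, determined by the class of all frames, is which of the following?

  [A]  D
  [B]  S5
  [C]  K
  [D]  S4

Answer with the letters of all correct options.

(A) D is determined by the class of serial frames.
(B) S5 is determined by the class of reflexive, symmetric, and transitive frames.
(C) K is determined by exactly this class.
(D) S4 is determined by the class of reflexive and transitive frames.

C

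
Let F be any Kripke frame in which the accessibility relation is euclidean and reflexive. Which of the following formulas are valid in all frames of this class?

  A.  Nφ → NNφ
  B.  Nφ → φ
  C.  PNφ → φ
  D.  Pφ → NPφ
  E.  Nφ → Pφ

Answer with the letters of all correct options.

A, B, C, D, E

A reflexive euclidean relation is also symmetric (from wRw and wRv the euclidean condition gives vRw) and hence transitive; it is an equivalence relation.
(A) axiom 4: valid iff R is transitive. Every such R is transitive — valid.
(B) Nφ → φ (axiom T) characterises the reflexive frames. Every such R is reflexive — valid.
(C) PNφ → φ is the dual of axiom B, which corresponds to symmetry. Every such R is symmetric — valid.
(D) axiom 5: valid iff R is euclidean. Every such R is euclidean — valid.
(E) Nφ → Pφ (axiom D) characterises the serial frames. Every such R is serial — valid.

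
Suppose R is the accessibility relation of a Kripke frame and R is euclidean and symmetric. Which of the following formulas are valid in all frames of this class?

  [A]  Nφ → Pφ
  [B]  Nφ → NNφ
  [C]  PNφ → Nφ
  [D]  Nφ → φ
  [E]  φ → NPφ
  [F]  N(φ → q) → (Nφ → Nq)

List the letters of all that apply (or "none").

B, C, E, F

A symmetric euclidean relation is transitive (uRv and vRw give vRu by symmetry, then uRw by the euclidean condition, applied at v).
(A) Nφ → Pφ is axiom D; it is valid on a frame exactly when R is serial. Such an R need not be serial, so not valid.
(B) Nφ → NNφ (axiom 4) characterises the transitive frames. Every such R is transitive — valid.
(C) PNφ → Nφ is the dual of axiom 5; it is valid on a frame exactly when R is euclidean. Every such R is euclidean, so valid.
(D) Nφ → φ is axiom T, which corresponds to reflexivity. Such an R need not be reflexive — not valid.
(E) φ → NPφ is axiom B; it is valid on a frame exactly when R is symmetric. Every such R is symmetric, so valid.
(F) N(φ → q) → (Nφ → Nq) is axiom K, valid on every Kripke frame — valid.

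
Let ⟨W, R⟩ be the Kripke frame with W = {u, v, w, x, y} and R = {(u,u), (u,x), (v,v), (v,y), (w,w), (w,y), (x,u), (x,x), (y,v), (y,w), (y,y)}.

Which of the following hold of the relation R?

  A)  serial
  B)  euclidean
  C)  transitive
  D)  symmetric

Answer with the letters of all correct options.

A, D

(A) serial: every world has an R-successor.
(B) not euclidean: y R v and y R w but not v R w.
(C) not transitive: v R y and y R w but not v R w.
(D) symmetric: every R-edge is matched by its reverse.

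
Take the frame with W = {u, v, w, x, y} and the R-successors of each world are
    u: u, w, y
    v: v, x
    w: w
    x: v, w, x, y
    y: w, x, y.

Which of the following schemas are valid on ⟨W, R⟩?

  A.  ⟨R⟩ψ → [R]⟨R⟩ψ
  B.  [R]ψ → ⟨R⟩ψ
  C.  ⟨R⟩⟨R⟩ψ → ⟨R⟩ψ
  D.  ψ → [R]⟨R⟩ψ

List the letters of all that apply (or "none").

B

R is not symmetric: u R w but not w R u.
R is not transitive: u R y and y R x but not u R x.
R is not euclidean: u R w and u R u but not w R u.
R is serial: every world has an R-successor.
(A) ⟨R⟩ψ → [R]⟨R⟩ψ is axiom 5; it is valid on a frame exactly when R is euclidean. R is not euclidean, so not valid.
(B) axiom D: valid iff R is serial. R is serial — valid.
(C) ⟨R⟩⟨R⟩ψ → ⟨R⟩ψ is the dual of axiom 4, which corresponds to transitivity. R is not transitive — not valid.
(D) ψ → [R]⟨R⟩ψ is axiom B, which corresponds to symmetry. R is not symmetric — not valid.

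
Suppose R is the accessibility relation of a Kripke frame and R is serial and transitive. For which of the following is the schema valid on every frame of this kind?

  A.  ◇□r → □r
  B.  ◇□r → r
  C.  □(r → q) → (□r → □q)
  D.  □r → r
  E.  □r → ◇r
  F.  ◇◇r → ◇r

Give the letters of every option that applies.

C, E, F

(A) ◇□r → □r is the dual of axiom 5; it is valid on a frame exactly when R is euclidean. Such an R need not be euclidean, so not valid.
(B) ◇□r → r is the dual of axiom B, which corresponds to symmetry. Such an R need not be symmetric — not valid.
(C) □(r → q) → (□r → □q) is the K axiom; it holds on all frames — valid.
(D) □r → r (axiom T) characterises the reflexive frames. Such an R need not be reflexive — not valid.
(E) □r → ◇r (axiom D) characterises the serial frames. Every such R is serial — valid.
(F) ◇◇r → ◇r is the dual of axiom 4, which corresponds to transitivity. Every such R is transitive — valid.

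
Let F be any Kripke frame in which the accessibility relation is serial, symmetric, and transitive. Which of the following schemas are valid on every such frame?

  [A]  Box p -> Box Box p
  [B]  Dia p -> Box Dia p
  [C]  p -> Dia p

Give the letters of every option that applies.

A, B, C

A serial symmetric transitive relation is reflexive (take any v with uRv; symmetry gives vRu and transitivity gives uRu), hence an equivalence relation.
(A) axiom 4: valid iff R is transitive. Every such R is transitive — valid.
(B) Dia p -> Box Dia p is axiom 5, which corresponds to the euclidean property. Every such R is euclidean — valid.
(C) p -> Dia p is the dual of axiom T; it is valid on a frame exactly when R is reflexive. Every such R is reflexive, so valid.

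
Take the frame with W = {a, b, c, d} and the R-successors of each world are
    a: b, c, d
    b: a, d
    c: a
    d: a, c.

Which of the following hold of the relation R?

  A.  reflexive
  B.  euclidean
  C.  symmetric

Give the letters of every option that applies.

none

(A) not reflexive: not a R a.
(B) not euclidean: a R b and a R c but not b R c.
(C) not symmetric: b R d but not d R b.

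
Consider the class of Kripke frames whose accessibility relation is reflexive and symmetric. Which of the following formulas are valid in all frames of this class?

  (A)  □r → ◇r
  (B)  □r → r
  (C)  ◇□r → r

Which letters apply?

Reflexive relations are serial.
(A) □r → ◇r is axiom D, which corresponds to seriality. Every such R is serial — valid.
(B) □r → r is axiom T; it is valid on a frame exactly when R is reflexive. Every such R is reflexive, so valid.
(C) ◇□r → r is the dual of axiom B; it is valid on a frame exactly when R is symmetric. Every such R is symmetric, so valid.

A, B, C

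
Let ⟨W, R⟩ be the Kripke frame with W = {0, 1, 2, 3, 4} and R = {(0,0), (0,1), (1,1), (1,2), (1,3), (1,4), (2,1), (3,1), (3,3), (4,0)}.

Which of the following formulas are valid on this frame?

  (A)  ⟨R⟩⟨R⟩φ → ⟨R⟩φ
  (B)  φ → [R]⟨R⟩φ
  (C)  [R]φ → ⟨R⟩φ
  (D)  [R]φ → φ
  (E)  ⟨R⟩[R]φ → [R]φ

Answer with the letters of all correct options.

R is not reflexive: not 2 R 2.
R is not symmetric: 0 R 1 but not 1 R 0.
R is not transitive: 0 R 1 and 1 R 2 but not 0 R 2.
R is not euclidean: 0 R 1 and 0 R 0 but not 1 R 0.
R is serial: every world has an R-successor.
(A) ⟨R⟩⟨R⟩φ → ⟨R⟩φ (the dual of axiom 4) characterises the transitive frames. R is not transitive — not valid.
(B) φ → [R]⟨R⟩φ is axiom B, which corresponds to symmetry. R is not symmetric — not valid.
(C) [R]φ → ⟨R⟩φ is axiom D, which corresponds to seriality. R is serial — valid.
(D) [R]φ → φ is axiom T; it is valid on a frame exactly when R is reflexive. R is not reflexive, so not valid.
(E) ⟨R⟩[R]φ → [R]φ is the dual of axiom 5, which corresponds to the euclidean property. R is not euclidean — not valid.

C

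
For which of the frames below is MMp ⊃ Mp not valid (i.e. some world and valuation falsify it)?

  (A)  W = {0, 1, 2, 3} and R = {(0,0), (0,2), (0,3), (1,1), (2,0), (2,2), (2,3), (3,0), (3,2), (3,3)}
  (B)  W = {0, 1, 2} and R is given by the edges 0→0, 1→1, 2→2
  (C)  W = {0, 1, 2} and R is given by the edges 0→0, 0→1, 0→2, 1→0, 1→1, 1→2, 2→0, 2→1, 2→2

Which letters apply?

The schema MMp ⊃ Mp is the dual of axiom 4; it is valid on a frame iff R is transitive.
(A) R is transitive (R is closed under composition), so the schema is valid here.
(B) R is transitive (R is closed under composition), so the schema is valid here.
(C) R is transitive (R is closed under composition), so the schema is valid here.

none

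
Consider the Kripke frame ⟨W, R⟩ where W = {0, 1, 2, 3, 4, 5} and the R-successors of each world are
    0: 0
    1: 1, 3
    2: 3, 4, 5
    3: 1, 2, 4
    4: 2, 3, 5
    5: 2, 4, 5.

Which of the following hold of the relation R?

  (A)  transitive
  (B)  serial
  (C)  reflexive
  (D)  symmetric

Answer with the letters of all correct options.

B, D

(A) not transitive: 1 R 3 and 3 R 2 but not 1 R 2.
(B) serial: every world has an R-successor.
(C) not reflexive: not 2 R 2.
(D) symmetric: every R-edge is matched by its reverse.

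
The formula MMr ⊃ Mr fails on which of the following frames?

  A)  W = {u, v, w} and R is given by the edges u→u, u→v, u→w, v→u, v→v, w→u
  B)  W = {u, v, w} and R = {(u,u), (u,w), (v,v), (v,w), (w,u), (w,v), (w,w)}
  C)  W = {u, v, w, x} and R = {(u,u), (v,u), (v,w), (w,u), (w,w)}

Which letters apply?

The schema MMr ⊃ Mr is the dual of axiom 4; it is valid on a frame iff R is transitive.
(A) R is not transitive (v R u and u R w but not v R w), so the schema fails here.
(B) R is not transitive (u R w and w R v but not u R v), so the schema fails here.
(C) R is transitive (R is closed under composition), so the schema is valid here.

A, B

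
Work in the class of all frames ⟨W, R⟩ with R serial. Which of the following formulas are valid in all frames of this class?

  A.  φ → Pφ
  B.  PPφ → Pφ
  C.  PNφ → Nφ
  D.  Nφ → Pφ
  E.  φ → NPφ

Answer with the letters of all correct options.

D

(A) φ → Pφ (the dual of axiom T) characterises the reflexive frames. Such an R need not be reflexive — not valid.
(B) PPφ → Pφ (the dual of axiom 4) characterises the transitive frames. Such an R need not be transitive — not valid.
(C) PNφ → Nφ is the dual of axiom 5; it is valid on a frame exactly when R is euclidean. Such an R need not be euclidean, so not valid.
(D) Nφ → Pφ (axiom D) characterises the serial frames. Every such R is serial — valid.
(E) φ → NPφ is axiom B; it is valid on a frame exactly when R is symmetric. Such an R need not be symmetric, so not valid.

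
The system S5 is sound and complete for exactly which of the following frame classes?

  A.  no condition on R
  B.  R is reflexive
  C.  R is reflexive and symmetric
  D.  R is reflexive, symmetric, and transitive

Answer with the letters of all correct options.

D

(A) this class determines K, not S5.
(B) this class determines T (= KT), not S5.
(C) this class determines B (= KTB), not S5.
(D) S5 is sound and complete for exactly this class.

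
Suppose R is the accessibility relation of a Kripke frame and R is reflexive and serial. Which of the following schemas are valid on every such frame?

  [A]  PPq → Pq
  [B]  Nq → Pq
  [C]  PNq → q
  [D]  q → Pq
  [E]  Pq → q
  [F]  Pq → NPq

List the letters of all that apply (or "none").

(A) PPq → Pq (the dual of axiom 4) characterises the transitive frames. Such an R need not be transitive — not valid.
(B) Nq → Pq is axiom D; it is valid on a frame exactly when R is serial. Every such R is serial, so valid.
(C) PNq → q (the dual of axiom B) characterises the symmetric frames. Such an R need not be symmetric — not valid.
(D) q → Pq (the dual of axiom T) characterises the reflexive frames. Every such R is reflexive — valid.
(E) Pq → q (the converse of T) corresponds to R being a subset of the identity. Such an R need not be a subset of the identity, so not valid.
(F) axiom 5: valid iff R is euclidean. Such an R need not be euclidean — not valid.

B, D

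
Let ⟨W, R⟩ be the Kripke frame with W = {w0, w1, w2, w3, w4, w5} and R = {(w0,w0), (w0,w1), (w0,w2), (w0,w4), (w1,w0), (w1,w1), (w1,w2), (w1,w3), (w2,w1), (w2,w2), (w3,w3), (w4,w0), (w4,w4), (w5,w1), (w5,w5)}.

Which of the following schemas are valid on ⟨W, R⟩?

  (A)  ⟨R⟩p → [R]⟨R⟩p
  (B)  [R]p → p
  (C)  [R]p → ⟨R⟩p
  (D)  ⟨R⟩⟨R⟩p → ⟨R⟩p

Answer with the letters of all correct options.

B, C

R is reflexive: each world relates to itself.
R is not transitive: w0 R w1 and w1 R w3 but not w0 R w3.
R is not euclidean: w0 R w1 and w0 R w4 but not w1 R w4.
R is serial: every world has an R-successor.
(A) axiom 5: valid iff R is euclidean. R is not euclidean — not valid.
(B) [R]p → p is axiom T; it is valid on a frame exactly when R is reflexive. R is reflexive, so valid.
(C) [R]p → ⟨R⟩p (axiom D) characterises the serial frames. R is serial — valid.
(D) ⟨R⟩⟨R⟩p → ⟨R⟩p (the dual of axiom 4) characterises the transitive frames. R is not transitive — not valid.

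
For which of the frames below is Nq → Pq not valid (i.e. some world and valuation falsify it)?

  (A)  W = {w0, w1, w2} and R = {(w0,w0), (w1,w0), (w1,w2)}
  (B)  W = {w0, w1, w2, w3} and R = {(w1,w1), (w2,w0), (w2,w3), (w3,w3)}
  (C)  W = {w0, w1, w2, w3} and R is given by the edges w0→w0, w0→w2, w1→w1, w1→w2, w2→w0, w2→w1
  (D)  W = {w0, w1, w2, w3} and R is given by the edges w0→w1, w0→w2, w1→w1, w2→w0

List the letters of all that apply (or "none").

A, B, C, D

The schema Nq → Pq is axiom D; it is valid on a frame iff R is serial.
(A) R is not serial (w2 has no R-successor), so the schema fails here.
(B) R is not serial (w0 has no R-successor), so the schema fails here.
(C) R is not serial (w3 has no R-successor), so the schema fails here.
(D) R is not serial (w3 has no R-successor), so the schema fails here.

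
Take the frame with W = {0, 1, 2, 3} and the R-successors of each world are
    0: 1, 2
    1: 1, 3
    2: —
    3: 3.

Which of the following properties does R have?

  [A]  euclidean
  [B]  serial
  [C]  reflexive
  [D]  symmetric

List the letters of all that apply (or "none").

(A) not euclidean: 0 R 1 and 0 R 2 but not 1 R 2.
(B) not serial: 2 has no R-successor.
(C) not reflexive: not 0 R 0.
(D) not symmetric: 0 R 1 but not 1 R 0.

none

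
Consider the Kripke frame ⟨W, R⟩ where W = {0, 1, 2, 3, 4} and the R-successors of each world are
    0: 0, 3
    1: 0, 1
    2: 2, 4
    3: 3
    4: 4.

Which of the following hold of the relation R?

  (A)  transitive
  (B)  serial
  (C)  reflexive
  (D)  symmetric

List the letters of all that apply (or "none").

B, C

(A) not transitive: 1 R 0 and 0 R 3 but not 1 R 3.
(B) serial: every world has an R-successor.
(C) reflexive: each world relates to itself.
(D) not symmetric: 0 R 3 but not 3 R 0.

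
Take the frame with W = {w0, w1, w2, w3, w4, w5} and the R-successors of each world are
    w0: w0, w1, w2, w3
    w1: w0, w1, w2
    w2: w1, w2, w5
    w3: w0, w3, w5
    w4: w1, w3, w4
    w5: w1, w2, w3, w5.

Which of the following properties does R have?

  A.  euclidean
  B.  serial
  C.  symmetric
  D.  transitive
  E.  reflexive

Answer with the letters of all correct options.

(A) not euclidean: w0 R w1 and w0 R w3 but not w1 R w3.
(B) serial: every world has an R-successor.
(C) not symmetric: w0 R w2 but not w2 R w0.
(D) not transitive: w0 R w2 and w2 R w5 but not w0 R w5.
(E) reflexive: each world relates to itself.

B, E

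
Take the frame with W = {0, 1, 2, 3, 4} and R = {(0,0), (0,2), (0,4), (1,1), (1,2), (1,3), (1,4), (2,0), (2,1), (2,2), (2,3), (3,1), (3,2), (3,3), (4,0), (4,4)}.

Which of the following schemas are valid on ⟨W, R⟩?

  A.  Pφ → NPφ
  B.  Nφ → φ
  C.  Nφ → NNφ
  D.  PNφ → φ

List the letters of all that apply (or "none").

R is reflexive: each world relates to itself.
R is not symmetric: 1 R 4 but not 4 R 1.
R is not transitive: 0 R 2 and 2 R 1 but not 0 R 1.
R is not euclidean: 0 R 2 and 0 R 4 but not 2 R 4.
(A) Pφ → NPφ is axiom 5; it is valid on a frame exactly when R is euclidean. R is not euclidean, so not valid.
(B) axiom T: valid iff R is reflexive. R is reflexive — valid.
(C) Nφ → NNφ is axiom 4; it is valid on a frame exactly when R is transitive. R is not transitive, so not valid.
(D) PNφ → φ (the dual of axiom B) characterises the symmetric frames. R is not symmetric — not valid.

B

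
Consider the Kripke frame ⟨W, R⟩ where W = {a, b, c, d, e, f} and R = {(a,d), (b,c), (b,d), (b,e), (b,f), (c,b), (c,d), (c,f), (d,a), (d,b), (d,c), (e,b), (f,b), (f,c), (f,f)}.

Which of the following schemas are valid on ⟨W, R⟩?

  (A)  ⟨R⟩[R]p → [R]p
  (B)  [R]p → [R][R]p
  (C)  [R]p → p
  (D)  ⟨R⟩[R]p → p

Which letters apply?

D

R is not reflexive: not a R a.
R is symmetric: every R-edge is matched by its reverse.
R is not transitive: a R d and d R a but not a R a.
R is not euclidean: b R c and b R e but not c R e.
(A) ⟨R⟩[R]p → [R]p (the dual of axiom 5) characterises the euclidean frames. R is not euclidean — not valid.
(B) [R]p → [R][R]p (axiom 4) characterises the transitive frames. R is not transitive — not valid.
(C) [R]p → p is axiom T, which corresponds to reflexivity. R is not reflexive — not valid.
(D) ⟨R⟩[R]p → p is the dual of axiom B, which corresponds to symmetry. R is symmetric — valid.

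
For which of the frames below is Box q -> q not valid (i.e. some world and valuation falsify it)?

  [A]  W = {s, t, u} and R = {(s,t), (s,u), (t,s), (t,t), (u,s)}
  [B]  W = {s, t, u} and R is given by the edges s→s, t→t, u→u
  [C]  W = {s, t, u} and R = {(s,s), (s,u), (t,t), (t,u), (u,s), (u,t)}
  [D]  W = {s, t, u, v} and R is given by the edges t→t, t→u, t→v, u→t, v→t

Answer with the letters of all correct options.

The schema Box q -> q is axiom T; it is valid on a frame iff R is reflexive.
(A) R is not reflexive (not s R s), so the schema fails here.
(B) R is reflexive (each world relates to itself), so the schema is valid here.
(C) R is not reflexive (not u R u), so the schema fails here.
(D) R is not reflexive (not s R s), so the schema fails here.

A, C, D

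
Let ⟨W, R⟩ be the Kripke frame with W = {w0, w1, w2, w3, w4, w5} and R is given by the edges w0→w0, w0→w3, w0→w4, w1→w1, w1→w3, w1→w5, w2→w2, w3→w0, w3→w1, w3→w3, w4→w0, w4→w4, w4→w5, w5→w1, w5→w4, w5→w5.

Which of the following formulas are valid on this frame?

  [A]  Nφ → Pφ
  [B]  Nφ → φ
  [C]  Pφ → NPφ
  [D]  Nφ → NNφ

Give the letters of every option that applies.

A, B

R is reflexive: each world relates to itself.
R is not transitive: w0 R w3 and w3 R w1 but not w0 R w1.
R is not euclidean: w0 R w3 and w0 R w4 but not w3 R w4.
R is serial: every world has an R-successor.
(A) Nφ → Pφ (axiom D) characterises the serial frames. R is serial — valid.
(B) Nφ → φ (axiom T) characterises the reflexive frames. R is reflexive — valid.
(C) Pφ → NPφ is axiom 5; it is valid on a frame exactly when R is euclidean. R is not euclidean, so not valid.
(D) axiom 4: valid iff R is transitive. R is not transitive — not valid.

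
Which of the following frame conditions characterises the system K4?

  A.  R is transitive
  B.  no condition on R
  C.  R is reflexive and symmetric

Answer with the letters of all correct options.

A

(A) K4 is sound and complete for exactly this class.
(B) this class determines K, not K4.
(C) this class determines B (= KTB), not K4.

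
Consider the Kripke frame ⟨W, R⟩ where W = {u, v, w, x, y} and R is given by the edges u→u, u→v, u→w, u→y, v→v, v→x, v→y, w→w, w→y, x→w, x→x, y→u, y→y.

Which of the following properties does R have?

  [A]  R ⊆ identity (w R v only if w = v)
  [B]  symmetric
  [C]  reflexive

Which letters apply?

C

(A) not ⊆ identity: u R v with u ≠ v.
(B) not symmetric: u R v but not v R u.
(C) reflexive: each world relates to itself.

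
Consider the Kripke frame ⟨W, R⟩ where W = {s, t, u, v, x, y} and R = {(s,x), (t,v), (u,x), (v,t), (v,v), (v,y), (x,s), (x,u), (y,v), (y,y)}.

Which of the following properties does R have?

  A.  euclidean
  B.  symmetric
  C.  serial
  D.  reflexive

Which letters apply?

B, C

(A) not euclidean: v R t and v R y but not t R y.
(B) symmetric: every R-edge is matched by its reverse.
(C) serial: every world has an R-successor.
(D) not reflexive: not s R s.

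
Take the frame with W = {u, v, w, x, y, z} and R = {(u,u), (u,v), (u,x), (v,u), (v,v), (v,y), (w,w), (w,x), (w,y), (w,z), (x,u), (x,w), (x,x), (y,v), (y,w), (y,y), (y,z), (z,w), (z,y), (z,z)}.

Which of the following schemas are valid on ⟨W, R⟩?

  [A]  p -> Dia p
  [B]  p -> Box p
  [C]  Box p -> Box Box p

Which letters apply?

A

R is reflexive: each world relates to itself.
R is not transitive: u R v and v R y but not u R y.
R is not a subset of the identity: u R v with u ≠ v.
(A) the dual of axiom T: valid iff R is reflexive. R is reflexive — valid.
(B) p -> Box p is valid only on frames where every R-edge is a self-loop. Here R ⊄ identity — not valid.
(C) Box p -> Box Box p is axiom 4; it is valid on a frame exactly when R is transitive. R is not transitive, so not valid.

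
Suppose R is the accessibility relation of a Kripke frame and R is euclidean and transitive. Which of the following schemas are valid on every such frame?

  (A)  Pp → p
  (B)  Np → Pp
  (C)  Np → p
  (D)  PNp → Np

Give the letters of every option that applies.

(A) Pp → p (the converse of T) corresponds to R being a subset of the identity. Such an R need not be a subset of the identity, so not valid.
(B) Np → Pp is axiom D; it is valid on a frame exactly when R is serial. Such an R need not be serial, so not valid.
(C) Np → p is axiom T, which corresponds to reflexivity. Such an R need not be reflexive — not valid.
(D) PNp → Np is the dual of axiom 5, which corresponds to the euclidean property. Every such R is euclidean — valid.

D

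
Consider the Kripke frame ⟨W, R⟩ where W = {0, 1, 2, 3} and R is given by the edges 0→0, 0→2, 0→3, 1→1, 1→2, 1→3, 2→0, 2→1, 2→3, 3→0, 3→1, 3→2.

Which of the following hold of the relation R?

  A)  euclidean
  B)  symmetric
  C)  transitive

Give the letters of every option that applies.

(A) not euclidean: 2 R 0 and 2 R 1 but not 0 R 1.
(B) symmetric: every R-edge is matched by its reverse.
(C) not transitive: 0 R 2 and 2 R 1 but not 0 R 1.

B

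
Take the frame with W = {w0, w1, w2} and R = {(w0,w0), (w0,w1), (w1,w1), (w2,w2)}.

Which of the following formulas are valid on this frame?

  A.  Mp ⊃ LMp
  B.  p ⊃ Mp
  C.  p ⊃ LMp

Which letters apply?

R is reflexive: each world relates to itself.
R is not symmetric: w0 R w1 but not w1 R w0.
R is not euclidean: w0 R w1 and w0 R w0 but not w1 R w0.
(A) Mp ⊃ LMp (axiom 5) characterises the euclidean frames. R is not euclidean — not valid.
(B) p ⊃ Mp is the dual of axiom T; it is valid on a frame exactly when R is reflexive. R is reflexive, so valid.
(C) axiom B: valid iff R is symmetric. R is not symmetric — not valid.

B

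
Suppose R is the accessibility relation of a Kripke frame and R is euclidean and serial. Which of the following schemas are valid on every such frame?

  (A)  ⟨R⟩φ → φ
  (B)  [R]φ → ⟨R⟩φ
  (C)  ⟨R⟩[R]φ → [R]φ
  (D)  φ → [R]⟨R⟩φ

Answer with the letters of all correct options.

B, C

(A) ⟨R⟩φ → φ is the converse of T; it holds exactly when R ⊆ identity. Such an R need not be a subset of the identity — not valid.
(B) [R]φ → ⟨R⟩φ (axiom D) characterises the serial frames. Every such R is serial — valid.
(C) ⟨R⟩[R]φ → [R]φ (the dual of axiom 5) characterises the euclidean frames. Every such R is euclidean — valid.
(D) axiom B: valid iff R is symmetric. Such an R need not be symmetric — not valid.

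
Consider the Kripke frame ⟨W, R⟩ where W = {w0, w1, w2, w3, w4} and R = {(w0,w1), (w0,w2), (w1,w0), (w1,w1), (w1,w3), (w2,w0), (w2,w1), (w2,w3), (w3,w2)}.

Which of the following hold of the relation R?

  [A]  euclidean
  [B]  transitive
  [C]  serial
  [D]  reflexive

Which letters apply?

(A) not euclidean: w0 R w1 and w0 R w2 but not w1 R w2.
(B) not transitive: w0 R w1 and w1 R w0 but not w0 R w0.
(C) not serial: w4 has no R-successor.
(D) not reflexive: not w0 R w0.

none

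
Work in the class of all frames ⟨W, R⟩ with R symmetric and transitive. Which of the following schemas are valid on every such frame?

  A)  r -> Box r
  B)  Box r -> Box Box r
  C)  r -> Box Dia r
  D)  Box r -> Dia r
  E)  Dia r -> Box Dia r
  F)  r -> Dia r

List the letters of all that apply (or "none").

B, C, E

A symmetric transitive relation is euclidean (uRv and uRw give vRu by symmetry, then vRw by transitivity).
(A) r -> Box r is equivalent to ◇p→p; it holds exactly when R ⊆ identity. Such an R need not be a subset of the identity — not valid.
(B) Box r -> Box Box r is axiom 4; it is valid on a frame exactly when R is transitive. Every such R is transitive, so valid.
(C) r -> Box Dia r (axiom B) characterises the symmetric frames. Every such R is symmetric — valid.
(D) axiom D: valid iff R is serial. Such an R need not be serial — not valid.
(E) Dia r -> Box Dia r is axiom 5, which corresponds to the euclidean property. Every such R is euclidean — valid.
(F) r -> Dia r is the dual of axiom T, which corresponds to reflexivity. Such an R need not be reflexive — not valid.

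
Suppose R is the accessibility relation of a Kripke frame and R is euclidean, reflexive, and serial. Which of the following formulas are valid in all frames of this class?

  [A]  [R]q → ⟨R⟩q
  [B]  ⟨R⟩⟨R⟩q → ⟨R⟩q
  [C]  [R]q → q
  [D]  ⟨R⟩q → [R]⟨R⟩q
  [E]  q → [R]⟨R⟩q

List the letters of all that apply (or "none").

A relation that is euclidean, reflexive, and serial is also symmetric and transitive.
(A) [R]q → ⟨R⟩q is axiom D, which corresponds to seriality. Every such R is serial — valid.
(B) ⟨R⟩⟨R⟩q → ⟨R⟩q is the dual of axiom 4, which corresponds to transitivity. Every such R is transitive — valid.
(C) [R]q → q (axiom T) characterises the reflexive frames. Every such R is reflexive — valid.
(D) axiom 5: valid iff R is euclidean. Every such R is euclidean — valid.
(E) q → [R]⟨R⟩q is axiom B; it is valid on a frame exactly when R is symmetric. Every such R is symmetric, so valid.

A, B, C, D, E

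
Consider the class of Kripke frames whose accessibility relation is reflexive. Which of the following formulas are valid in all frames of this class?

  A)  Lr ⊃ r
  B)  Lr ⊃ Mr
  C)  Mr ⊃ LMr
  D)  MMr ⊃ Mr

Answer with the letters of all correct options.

A, B

A reflexive relation is serial.
(A) Lr ⊃ r is axiom T, which corresponds to reflexivity. Every such R is reflexive — valid.
(B) Lr ⊃ Mr is axiom D, which corresponds to seriality. Every such R is serial — valid.
(C) Mr ⊃ LMr is axiom 5; it is valid on a frame exactly when R is euclidean. Such an R need not be euclidean, so not valid.
(D) MMr ⊃ Mr (the dual of axiom 4) characterises the transitive frames. Such an R need not be transitive — not valid.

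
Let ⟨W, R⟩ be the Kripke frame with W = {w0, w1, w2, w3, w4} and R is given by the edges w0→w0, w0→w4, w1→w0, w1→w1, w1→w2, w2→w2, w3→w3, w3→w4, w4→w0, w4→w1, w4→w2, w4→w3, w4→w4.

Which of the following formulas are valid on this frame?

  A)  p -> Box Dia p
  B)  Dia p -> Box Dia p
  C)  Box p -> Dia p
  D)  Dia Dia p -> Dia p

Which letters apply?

C

R is not symmetric: w1 R w0 but not w0 R w1.
R is not transitive: w0 R w4 and w4 R w1 but not w0 R w1.
R is not euclidean: w1 R w0 and w1 R w1 but not w0 R w1.
R is serial: every world has an R-successor.
(A) p -> Box Dia p is axiom B; it is valid on a frame exactly when R is symmetric. R is not symmetric, so not valid.
(B) Dia p -> Box Dia p (axiom 5) characterises the euclidean frames. R is not euclidean — not valid.
(C) Box p -> Dia p is axiom D, which corresponds to seriality. R is serial — valid.
(D) Dia Dia p -> Dia p (the dual of axiom 4) characterises the transitive frames. R is not transitive — not valid.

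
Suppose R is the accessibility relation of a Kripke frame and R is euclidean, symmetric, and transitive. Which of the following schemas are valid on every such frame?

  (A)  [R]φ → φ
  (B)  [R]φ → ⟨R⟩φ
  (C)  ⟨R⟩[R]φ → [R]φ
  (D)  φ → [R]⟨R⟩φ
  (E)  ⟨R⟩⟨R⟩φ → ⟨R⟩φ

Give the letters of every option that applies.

C, D, E

(A) [R]φ → φ is axiom T, which corresponds to reflexivity. Such an R need not be reflexive — not valid.
(B) [R]φ → ⟨R⟩φ (axiom D) characterises the serial frames. Such an R need not be serial — not valid.
(C) ⟨R⟩[R]φ → [R]φ (the dual of axiom 5) characterises the euclidean frames. Every such R is euclidean — valid.
(D) φ → [R]⟨R⟩φ is axiom B, which corresponds to symmetry. Every such R is symmetric — valid.
(E) the dual of axiom 4: valid iff R is transitive. Every such R is transitive — valid.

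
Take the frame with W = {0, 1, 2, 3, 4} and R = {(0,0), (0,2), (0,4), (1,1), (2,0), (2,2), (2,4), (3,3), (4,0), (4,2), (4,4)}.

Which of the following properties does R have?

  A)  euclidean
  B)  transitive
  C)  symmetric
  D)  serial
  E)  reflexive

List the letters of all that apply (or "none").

A, B, C, D, E

(A) euclidean: any two R-successors of the same world are R-related.
(B) transitive: R is closed under composition.
(C) symmetric: every R-edge is matched by its reverse.
(D) serial: every world has an R-successor.
(E) reflexive: each world relates to itself.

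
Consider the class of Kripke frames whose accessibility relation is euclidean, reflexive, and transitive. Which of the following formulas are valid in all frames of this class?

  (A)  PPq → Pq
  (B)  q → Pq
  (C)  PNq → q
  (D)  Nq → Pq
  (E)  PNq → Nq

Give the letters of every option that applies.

A, B, C, D, E

A relation that is euclidean, reflexive, and transitive is also serial and symmetric.
(A) PPq → Pq is the dual of axiom 4, which corresponds to transitivity. Every such R is transitive — valid.
(B) q → Pq is the dual of axiom T, which corresponds to reflexivity. Every such R is reflexive — valid.
(C) PNq → q (the dual of axiom B) characterises the symmetric frames. Every such R is symmetric — valid.
(D) Nq → Pq is axiom D, which corresponds to seriality. Every such R is serial — valid.
(E) PNq → Nq is the dual of axiom 5; it is valid on a frame exactly when R is euclidean. Every such R is euclidean, so valid.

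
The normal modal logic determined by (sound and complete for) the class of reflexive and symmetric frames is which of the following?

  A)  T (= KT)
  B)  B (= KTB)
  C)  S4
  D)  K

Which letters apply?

B

(A) T (= KT) is determined by the class of reflexive frames.
(B) B (= KTB) is determined by exactly this class.
(C) S4 is determined by the class of reflexive and transitive frames.
(D) K is determined by the class of arbitrary frames.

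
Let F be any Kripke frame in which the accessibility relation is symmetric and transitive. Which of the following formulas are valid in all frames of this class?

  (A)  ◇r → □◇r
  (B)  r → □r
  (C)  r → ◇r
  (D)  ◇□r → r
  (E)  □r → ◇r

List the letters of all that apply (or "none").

A, D

A symmetric transitive relation is euclidean (uRv and uRw give vRu by symmetry, then vRw by transitivity).
(A) ◇r → □◇r (axiom 5) characterises the euclidean frames. Every such R is euclidean — valid.
(B) r → □r is valid only on frames where every R-edge is a self-loop. Such an R need not be a subset of the identity — not valid.
(C) r → ◇r (the dual of axiom T) characterises the reflexive frames. Such an R need not be reflexive — not valid.
(D) the dual of axiom B: valid iff R is symmetric. Every such R is symmetric — valid.
(E) □r → ◇r (axiom D) characterises the serial frames. Such an R need not be serial — not valid.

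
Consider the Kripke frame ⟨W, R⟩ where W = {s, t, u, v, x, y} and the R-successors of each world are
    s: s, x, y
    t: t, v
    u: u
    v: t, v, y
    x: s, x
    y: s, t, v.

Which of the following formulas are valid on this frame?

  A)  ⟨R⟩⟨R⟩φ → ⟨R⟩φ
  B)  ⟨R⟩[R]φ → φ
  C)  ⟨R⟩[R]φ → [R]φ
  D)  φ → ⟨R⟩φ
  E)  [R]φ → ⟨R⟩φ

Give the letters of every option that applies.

E

R is not reflexive: not y R y.
R is not symmetric: y R t but not t R y.
R is not transitive: s R y and y R t but not s R t.
R is not euclidean: s R x and s R y but not x R y.
R is serial: every world has an R-successor.
(A) ⟨R⟩⟨R⟩φ → ⟨R⟩φ is the dual of axiom 4; it is valid on a frame exactly when R is transitive. R is not transitive, so not valid.
(B) ⟨R⟩[R]φ → φ is the dual of axiom B; it is valid on a frame exactly when R is symmetric. R is not symmetric, so not valid.
(C) the dual of axiom 5: valid iff R is euclidean. R is not euclidean — not valid.
(D) φ → ⟨R⟩φ (the dual of axiom T) characterises the reflexive frames. R is not reflexive — not valid.
(E) axiom D: valid iff R is serial. R is serial — valid.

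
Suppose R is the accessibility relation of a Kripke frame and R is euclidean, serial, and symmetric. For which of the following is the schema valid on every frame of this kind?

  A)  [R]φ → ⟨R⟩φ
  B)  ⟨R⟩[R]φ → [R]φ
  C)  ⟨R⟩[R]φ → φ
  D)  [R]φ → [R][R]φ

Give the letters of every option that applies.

Serial, symmetric and euclidean together give transitive (from symmetry + euclidean) and then reflexive; the relation is an equivalence.
(A) [R]φ → ⟨R⟩φ is axiom D; it is valid on a frame exactly when R is serial. Every such R is serial, so valid.
(B) ⟨R⟩[R]φ → [R]φ (the dual of axiom 5) characterises the euclidean frames. Every such R is euclidean — valid.
(C) ⟨R⟩[R]φ → φ is the dual of axiom B, which corresponds to symmetry. Every such R is symmetric — valid.
(D) [R]φ → [R][R]φ (axiom 4) characterises the transitive frames. Every such R is transitive — valid.

A, B, C, D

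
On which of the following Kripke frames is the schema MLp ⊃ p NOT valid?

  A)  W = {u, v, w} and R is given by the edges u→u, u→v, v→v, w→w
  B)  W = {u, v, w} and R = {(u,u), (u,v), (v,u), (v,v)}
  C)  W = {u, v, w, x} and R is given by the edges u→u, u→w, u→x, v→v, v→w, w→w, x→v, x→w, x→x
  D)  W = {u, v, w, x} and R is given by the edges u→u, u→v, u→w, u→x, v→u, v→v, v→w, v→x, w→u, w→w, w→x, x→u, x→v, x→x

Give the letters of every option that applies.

A, C, D

The schema MLp ⊃ p is the dual of axiom B; it is valid on a frame iff R is symmetric.
(A) R is not symmetric (u R v but not v R u), so the schema fails here.
(B) R is symmetric (every R-edge is matched by its reverse), so the schema is valid here.
(C) R is not symmetric (u R w but not w R u), so the schema fails here.
(D) R is not symmetric (v R w but not w R v), so the schema fails here.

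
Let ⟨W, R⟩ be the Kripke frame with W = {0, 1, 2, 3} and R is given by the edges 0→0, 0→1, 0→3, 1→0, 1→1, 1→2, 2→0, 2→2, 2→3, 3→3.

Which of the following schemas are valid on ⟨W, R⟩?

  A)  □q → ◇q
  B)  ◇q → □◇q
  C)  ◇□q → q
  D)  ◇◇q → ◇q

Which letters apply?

A

R is not symmetric: 0 R 3 but not 3 R 0.
R is not transitive: 0 R 1 and 1 R 2 but not 0 R 2.
R is not euclidean: 0 R 1 and 0 R 3 but not 1 R 3.
R is serial: every world has an R-successor.
(A) □q → ◇q (axiom D) characterises the serial frames. R is serial — valid.
(B) ◇q → □◇q (axiom 5) characterises the euclidean frames. R is not euclidean — not valid.
(C) the dual of axiom B: valid iff R is symmetric. R is not symmetric — not valid.
(D) ◇◇q → ◇q is the dual of axiom 4; it is valid on a frame exactly when R is transitive. R is not transitive, so not valid.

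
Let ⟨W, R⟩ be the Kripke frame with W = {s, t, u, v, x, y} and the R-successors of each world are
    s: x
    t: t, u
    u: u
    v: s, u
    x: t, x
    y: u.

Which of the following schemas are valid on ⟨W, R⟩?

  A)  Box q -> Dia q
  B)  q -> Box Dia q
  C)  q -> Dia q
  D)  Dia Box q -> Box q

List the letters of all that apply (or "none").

R is not reflexive: not s R s.
R is not symmetric: s R x but not x R s.
R is not euclidean: t R u and t R t but not u R t.
R is serial: every world has an R-successor.
(A) Box q -> Dia q is axiom D, which corresponds to seriality. R is serial — valid.
(B) axiom B: valid iff R is symmetric. R is not symmetric — not valid.
(C) the dual of axiom T: valid iff R is reflexive. R is not reflexive — not valid.
(D) Dia Box q -> Box q is the dual of axiom 5; it is valid on a frame exactly when R is euclidean. R is not euclidean, so not valid.

A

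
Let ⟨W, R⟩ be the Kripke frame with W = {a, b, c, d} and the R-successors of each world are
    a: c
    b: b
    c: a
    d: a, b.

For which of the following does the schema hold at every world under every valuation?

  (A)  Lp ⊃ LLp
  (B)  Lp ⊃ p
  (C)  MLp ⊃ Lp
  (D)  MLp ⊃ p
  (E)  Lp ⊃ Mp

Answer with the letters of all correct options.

R is not reflexive: not a R a.
R is not symmetric: d R a but not a R d.
R is not transitive: a R c and c R a but not a R a.
R is not euclidean: d R a and d R b but not a R b.
R is serial: every world has an R-successor.
(A) axiom 4: valid iff R is transitive. R is not transitive — not valid.
(B) Lp ⊃ p (axiom T) characterises the reflexive frames. R is not reflexive — not valid.
(C) MLp ⊃ Lp (the dual of axiom 5) characterises the euclidean frames. R is not euclidean — not valid.
(D) MLp ⊃ p is the dual of axiom B, which corresponds to symmetry. R is not symmetric — not valid.
(E) Lp ⊃ Mp is axiom D; it is valid on a frame exactly when R is serial. R is serial, so valid.

E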